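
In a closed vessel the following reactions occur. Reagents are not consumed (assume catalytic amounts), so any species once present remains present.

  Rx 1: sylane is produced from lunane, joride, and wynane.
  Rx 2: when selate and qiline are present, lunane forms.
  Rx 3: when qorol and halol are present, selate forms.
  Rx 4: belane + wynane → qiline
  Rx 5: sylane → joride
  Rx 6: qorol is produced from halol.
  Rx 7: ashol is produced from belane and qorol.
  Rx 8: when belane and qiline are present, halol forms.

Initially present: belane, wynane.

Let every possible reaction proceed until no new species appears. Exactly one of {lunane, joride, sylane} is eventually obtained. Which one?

belane and wynane present → qiline forms (Rx 4).
belane and qiline present → halol forms (Rx 8).
halol present → qorol forms (Rx 6).
qorol and halol present → selate forms (Rx 3).
selate and qiline present → lunane forms (Rx 2).
joride would need sylane (Rx 5), but sylane never forms. sylane would need lunane, joride, and wynane (Rx 1), but joride never forms.

lunane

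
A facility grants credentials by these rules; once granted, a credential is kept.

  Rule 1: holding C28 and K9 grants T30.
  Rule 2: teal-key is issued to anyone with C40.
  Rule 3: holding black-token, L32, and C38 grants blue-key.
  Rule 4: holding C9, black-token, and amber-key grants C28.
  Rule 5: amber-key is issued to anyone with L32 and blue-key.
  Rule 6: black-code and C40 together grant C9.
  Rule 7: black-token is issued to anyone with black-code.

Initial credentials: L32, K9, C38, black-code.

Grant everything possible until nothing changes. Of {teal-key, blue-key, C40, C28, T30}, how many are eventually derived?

Holding black-code grants black-token (Rule 7).
Holding black-token, L32, and C38 grants blue-key (Rule 3).
teal-key would need C40 (Rule 2), but C40 is never granted.
blue-key: reached.
No rule produces C40, and it is not given.
C28 would need C9, black-token, and amber-key (Rule 4), but C9 is never granted.
T30 would need C28 and K9 (Rule 1), but C28 is never granted.
Reached: blue-key — 1 of the 5.

1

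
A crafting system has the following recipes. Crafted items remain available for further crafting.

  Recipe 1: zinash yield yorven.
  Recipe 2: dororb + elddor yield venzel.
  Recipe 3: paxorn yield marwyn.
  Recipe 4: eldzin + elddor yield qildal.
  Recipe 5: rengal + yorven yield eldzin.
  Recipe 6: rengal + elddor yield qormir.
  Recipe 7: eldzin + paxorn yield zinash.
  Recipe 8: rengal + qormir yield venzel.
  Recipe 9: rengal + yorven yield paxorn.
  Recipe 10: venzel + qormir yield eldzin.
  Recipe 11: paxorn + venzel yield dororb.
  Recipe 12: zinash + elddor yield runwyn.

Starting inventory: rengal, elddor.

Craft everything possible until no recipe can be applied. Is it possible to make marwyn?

No

marwyn would need paxorn (Recipe 3), but paxorn is never obtained.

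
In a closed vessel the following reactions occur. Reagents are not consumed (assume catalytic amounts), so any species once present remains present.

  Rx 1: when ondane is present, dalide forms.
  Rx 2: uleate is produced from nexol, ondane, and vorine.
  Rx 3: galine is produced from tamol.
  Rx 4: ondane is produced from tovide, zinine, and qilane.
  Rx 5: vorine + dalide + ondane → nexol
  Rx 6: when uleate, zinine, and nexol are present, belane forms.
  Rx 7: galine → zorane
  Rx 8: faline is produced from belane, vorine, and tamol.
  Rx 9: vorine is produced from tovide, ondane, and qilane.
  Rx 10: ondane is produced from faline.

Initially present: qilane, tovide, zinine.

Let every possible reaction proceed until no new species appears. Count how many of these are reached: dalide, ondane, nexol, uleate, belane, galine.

tovide, zinine, and qilane present → ondane forms (Rx 4).
tovide, ondane, and qilane present → vorine forms (Rx 9).
ondane present → dalide forms (Rx 1).
vorine, dalide, and ondane present → nexol forms (Rx 5).
nexol, ondane, and vorine present → uleate forms (Rx 2).
uleate, zinine, and nexol present → belane forms (Rx 6).
dalide: reached.
ondane: reached.
nexol: reached.
uleate: reached.
belane: reached.
galine would need tamol (Rx 3), but tamol never forms.
Reached: dalide, ondane, nexol, uleate, and belane — 5 of the 6.

5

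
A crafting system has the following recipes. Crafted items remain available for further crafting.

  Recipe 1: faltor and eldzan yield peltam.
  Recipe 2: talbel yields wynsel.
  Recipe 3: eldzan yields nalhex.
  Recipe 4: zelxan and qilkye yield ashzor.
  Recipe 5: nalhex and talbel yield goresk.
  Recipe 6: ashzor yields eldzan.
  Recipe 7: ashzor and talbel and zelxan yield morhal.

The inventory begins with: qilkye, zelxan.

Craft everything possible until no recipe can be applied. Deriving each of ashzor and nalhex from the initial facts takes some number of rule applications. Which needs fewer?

ashzor

ashzor: zelxan and qilkye → ashzor (Recipe 4). [1 rule application]
nalhex: zelxan and qilkye → ashzor (Recipe 4). Using Recipe 6, ashzor makes eldzan. Using Recipe 3, eldzan makes nalhex. [3 rule applications]
ashzor needs fewer.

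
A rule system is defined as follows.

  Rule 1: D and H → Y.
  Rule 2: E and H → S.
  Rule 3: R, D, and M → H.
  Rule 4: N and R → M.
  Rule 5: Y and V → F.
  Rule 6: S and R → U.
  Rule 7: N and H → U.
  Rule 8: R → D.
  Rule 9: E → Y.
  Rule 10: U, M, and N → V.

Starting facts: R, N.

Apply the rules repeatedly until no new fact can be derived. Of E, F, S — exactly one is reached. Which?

F

N and R hold, so M follows (Rule 4).
From R, Rule 8 gives D.
From R, D, and M, Rule 3 gives H.
From D and H, Rule 1 gives Y.
N and H hold, so U follows (Rule 7).
U, M, and N hold, so V follows (Rule 10).
Y and V hold, so F follows (Rule 5).
S would need E and H (Rule 2), but E is never established. No rule produces E, and it is not given.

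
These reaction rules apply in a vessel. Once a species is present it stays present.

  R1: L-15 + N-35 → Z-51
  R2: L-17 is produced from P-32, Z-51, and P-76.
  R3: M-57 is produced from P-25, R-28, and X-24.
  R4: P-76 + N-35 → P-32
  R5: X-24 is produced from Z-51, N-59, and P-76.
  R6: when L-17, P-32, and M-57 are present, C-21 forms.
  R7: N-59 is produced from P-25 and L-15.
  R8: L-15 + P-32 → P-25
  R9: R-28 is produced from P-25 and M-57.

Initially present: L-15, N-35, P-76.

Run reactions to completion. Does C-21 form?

No

C-21 would need L-17, P-32, and M-57 (R6), but M-57 never forms.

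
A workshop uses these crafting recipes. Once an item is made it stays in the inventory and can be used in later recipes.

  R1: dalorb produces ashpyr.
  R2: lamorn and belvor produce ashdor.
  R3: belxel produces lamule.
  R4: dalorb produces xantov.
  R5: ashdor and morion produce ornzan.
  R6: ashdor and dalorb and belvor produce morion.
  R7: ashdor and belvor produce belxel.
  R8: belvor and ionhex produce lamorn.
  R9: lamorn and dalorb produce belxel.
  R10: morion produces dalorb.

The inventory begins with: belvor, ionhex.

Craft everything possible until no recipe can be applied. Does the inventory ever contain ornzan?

ornzan would need ashdor and morion (R5), but morion is never obtained.

No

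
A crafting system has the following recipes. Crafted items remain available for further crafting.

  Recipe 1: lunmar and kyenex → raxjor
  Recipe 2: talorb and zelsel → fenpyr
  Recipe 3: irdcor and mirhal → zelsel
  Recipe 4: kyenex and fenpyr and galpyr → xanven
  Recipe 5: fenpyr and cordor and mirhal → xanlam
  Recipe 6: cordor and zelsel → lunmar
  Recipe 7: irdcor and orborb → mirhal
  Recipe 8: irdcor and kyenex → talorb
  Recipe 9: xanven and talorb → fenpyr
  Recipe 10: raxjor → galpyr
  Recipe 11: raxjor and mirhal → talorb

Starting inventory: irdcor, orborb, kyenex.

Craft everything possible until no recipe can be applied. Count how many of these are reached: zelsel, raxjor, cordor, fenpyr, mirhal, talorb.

4

irdcor and kyenex → talorb (Recipe 8).
irdcor and orborb → mirhal (Recipe 7).
irdcor and mirhal → zelsel (Recipe 3).
Using Recipe 2, talorb and zelsel make fenpyr.
zelsel: reached.
raxjor would need lunmar and kyenex (Recipe 1), but lunmar is never obtained.
No rule produces cordor, and it is not given.
fenpyr: reached.
mirhal: reached.
talorb: reached.
Reached: zelsel, fenpyr, mirhal, and talorb — 4 of the 6.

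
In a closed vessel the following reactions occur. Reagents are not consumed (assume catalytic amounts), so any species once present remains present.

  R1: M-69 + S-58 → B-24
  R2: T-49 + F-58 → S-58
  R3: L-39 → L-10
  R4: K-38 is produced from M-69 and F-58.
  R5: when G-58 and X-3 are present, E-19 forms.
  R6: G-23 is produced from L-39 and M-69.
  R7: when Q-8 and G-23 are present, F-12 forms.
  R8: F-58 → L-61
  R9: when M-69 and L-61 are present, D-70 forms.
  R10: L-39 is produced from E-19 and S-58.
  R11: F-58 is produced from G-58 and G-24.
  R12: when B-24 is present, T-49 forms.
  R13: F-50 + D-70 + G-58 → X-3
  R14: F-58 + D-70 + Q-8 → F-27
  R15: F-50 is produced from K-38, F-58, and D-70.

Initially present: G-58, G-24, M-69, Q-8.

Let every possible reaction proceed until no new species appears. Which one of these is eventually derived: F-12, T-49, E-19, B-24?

E-19

G-58 and G-24 present → F-58 forms (R11).
F-58 present → L-61 forms (R8).
M-69 and F-58 present → K-38 forms (R4).
M-69 and L-61 present → D-70 forms (R9).
K-38, F-58, and D-70 present → F-50 forms (R15).
F-50, D-70, and G-58 present → X-3 forms (R13).
G-58 and X-3 present → E-19 forms (R5).
B-24 would need M-69 and S-58 (R1), but S-58 never forms. F-12 would need Q-8 and G-23 (R7), but G-23 never forms. T-49 would need B-24 (R12), but B-24 never forms.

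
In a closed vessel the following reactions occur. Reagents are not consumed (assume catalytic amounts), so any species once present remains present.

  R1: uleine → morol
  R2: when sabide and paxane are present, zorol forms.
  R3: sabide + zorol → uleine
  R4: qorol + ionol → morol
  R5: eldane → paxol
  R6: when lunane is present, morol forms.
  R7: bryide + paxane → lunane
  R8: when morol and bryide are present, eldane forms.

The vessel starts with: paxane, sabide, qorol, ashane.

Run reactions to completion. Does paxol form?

No

paxol would need eldane (R5), but eldane never forms.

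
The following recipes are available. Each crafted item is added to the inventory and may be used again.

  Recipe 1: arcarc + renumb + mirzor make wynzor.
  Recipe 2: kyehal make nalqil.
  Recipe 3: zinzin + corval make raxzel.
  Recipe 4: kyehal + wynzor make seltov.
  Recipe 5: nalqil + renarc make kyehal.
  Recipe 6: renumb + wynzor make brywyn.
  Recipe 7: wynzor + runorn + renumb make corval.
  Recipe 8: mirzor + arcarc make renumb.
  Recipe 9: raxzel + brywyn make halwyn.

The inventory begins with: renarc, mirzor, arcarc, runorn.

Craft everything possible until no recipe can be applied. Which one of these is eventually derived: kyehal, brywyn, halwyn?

brywyn

mirzor + arcarc → renumb (Recipe 8).
Using Recipe 1, arcarc, renumb, and mirzor make wynzor.
renumb + wynzor → brywyn (Recipe 6).
halwyn would need raxzel and brywyn (Recipe 9), but raxzel is never obtained. kyehal would need nalqil and renarc (Recipe 5), but nalqil is never obtained.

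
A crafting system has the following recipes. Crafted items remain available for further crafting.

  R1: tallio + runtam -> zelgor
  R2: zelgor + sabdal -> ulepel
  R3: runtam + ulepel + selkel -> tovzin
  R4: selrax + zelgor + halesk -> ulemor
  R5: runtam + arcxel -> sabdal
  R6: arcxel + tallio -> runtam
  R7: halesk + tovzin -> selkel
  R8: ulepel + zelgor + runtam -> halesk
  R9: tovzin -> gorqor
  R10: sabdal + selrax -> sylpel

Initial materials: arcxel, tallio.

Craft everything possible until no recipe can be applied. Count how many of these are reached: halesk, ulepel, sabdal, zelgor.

4

arcxel + tallio -> runtam (R6).
tallio + runtam -> zelgor (R1).
Using R5, runtam and arcxel make sabdal.
zelgor + sabdal -> ulepel (R2).
Using R8, ulepel, zelgor, and runtam make halesk.
halesk: reached.
ulepel: reached.
sabdal: reached.
zelgor: reached.
All 4 are reached.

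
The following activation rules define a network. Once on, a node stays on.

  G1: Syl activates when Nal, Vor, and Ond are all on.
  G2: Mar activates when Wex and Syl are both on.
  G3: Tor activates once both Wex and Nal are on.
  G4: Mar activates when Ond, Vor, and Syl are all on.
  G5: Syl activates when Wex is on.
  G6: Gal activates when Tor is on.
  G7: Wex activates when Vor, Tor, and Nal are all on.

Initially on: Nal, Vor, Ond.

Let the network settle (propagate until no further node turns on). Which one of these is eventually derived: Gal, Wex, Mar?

Mar

G1: Nal, Vor, and Ond on → Syl on.
G4: Ond, Vor, and Syl on → Mar on.
Wex would need Vor, Tor, and Nal (G7), but Tor never turns on. Gal would need Tor (G6), but Tor never turns on.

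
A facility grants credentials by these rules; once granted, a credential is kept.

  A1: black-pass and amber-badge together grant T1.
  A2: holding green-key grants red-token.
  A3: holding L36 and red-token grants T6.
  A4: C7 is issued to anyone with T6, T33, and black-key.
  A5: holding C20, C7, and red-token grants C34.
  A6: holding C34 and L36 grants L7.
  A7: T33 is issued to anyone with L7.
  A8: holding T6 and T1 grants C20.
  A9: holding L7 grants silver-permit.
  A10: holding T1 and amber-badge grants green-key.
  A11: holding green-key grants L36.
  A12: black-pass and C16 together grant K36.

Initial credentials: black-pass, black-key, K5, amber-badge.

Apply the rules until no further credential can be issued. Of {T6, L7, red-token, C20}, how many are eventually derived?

3

Holding black-pass and amber-badge grants T1 (A1).
Holding T1 and amber-badge grants green-key (A10).
Holding green-key grants L36 (A11).
Holding green-key grants red-token (A2).
Holding L36 and red-token grants T6 (A3).
Holding T6 and T1 grants C20 (A8).
T6: reached.
L7 would need C34 and L36 (A6), but C34 is never granted.
red-token: reached.
C20: reached.
Reached: T6, red-token, and C20 — 3 of the 4.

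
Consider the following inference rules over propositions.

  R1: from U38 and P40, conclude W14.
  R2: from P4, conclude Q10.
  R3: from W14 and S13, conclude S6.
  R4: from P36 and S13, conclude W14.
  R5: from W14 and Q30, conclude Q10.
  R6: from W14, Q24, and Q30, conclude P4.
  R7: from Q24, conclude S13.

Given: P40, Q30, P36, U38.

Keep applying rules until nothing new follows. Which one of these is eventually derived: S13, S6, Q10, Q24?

Q10

From U38 and P40, R1 gives W14.
W14 and Q30 hold, so Q10 follows (R5).
S13 would need Q24 (R7), but Q24 is never established. S6 would need W14 and S13 (R3), but S13 is never established. No rule produces Q24, and it is not given.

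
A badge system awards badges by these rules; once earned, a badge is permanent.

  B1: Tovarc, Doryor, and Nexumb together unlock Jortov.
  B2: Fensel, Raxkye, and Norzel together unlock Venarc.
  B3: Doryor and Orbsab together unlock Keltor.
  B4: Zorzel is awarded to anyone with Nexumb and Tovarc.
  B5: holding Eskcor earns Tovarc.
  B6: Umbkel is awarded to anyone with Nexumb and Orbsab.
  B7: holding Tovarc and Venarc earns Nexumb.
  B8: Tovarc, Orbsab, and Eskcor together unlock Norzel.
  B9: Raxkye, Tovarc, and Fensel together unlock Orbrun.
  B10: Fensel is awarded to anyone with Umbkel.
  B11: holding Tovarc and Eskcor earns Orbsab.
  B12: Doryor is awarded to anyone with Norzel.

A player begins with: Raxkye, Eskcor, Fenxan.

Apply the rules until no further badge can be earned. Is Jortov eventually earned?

Jortov would need Tovarc, Doryor, and Nexumb (B1), but Nexumb is never earned.

No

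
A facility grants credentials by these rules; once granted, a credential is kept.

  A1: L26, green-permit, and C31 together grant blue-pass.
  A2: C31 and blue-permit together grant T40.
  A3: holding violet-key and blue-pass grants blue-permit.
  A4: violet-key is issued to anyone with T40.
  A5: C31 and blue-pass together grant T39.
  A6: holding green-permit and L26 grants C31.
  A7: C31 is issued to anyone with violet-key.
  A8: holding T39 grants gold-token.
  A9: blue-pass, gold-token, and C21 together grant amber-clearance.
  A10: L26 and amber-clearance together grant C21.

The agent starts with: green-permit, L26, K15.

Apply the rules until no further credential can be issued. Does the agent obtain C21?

No

C21 would need L26 and amber-clearance (A10), but amber-clearance is never granted.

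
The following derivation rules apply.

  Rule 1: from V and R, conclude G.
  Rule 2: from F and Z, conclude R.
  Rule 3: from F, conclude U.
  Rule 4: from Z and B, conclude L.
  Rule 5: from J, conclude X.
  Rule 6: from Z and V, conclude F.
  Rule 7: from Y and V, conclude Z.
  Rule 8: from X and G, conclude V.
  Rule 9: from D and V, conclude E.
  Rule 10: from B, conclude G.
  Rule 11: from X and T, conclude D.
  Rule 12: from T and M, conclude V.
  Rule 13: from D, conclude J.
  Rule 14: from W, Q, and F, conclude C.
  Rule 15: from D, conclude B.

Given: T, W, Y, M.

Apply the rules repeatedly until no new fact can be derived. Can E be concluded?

No

E would need D and V (Rule 9), but D is never established.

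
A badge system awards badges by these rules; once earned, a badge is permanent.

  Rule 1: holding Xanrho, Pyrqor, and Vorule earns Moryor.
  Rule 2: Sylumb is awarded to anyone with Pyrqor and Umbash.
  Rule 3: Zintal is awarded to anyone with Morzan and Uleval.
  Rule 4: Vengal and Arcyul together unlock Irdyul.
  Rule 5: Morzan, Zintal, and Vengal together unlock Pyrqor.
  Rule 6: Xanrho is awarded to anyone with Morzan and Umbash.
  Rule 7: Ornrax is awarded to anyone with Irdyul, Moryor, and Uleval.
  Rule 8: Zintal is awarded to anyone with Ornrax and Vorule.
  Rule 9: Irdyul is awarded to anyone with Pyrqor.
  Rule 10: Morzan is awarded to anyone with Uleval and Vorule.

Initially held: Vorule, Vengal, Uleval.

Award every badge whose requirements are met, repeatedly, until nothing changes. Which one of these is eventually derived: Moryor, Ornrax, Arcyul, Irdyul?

Irdyul

With Uleval and Vorule, Morzan is earned (Rule 10).
With Morzan and Uleval, Zintal is earned (Rule 3).
With Morzan, Zintal, and Vengal, Pyrqor is earned (Rule 5).
With Pyrqor, Irdyul is earned (Rule 9).
Ornrax would need Irdyul, Moryor, and Uleval (Rule 7), but Moryor is never earned. No rule produces Arcyul, and it is not given. Moryor would need Xanrho, Pyrqor, and Vorule (Rule 1), but Xanrho is never earned.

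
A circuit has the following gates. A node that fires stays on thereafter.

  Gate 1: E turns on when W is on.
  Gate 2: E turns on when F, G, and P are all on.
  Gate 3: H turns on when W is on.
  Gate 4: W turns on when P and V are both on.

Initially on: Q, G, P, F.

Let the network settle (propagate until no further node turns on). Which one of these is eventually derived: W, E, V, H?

Gate 2: F, G, and P on → E on.
H would need W (Gate 3), but W never turns on. No rule produces V, and it is not given. W would need P and V (Gate 4), but V never turns on.

E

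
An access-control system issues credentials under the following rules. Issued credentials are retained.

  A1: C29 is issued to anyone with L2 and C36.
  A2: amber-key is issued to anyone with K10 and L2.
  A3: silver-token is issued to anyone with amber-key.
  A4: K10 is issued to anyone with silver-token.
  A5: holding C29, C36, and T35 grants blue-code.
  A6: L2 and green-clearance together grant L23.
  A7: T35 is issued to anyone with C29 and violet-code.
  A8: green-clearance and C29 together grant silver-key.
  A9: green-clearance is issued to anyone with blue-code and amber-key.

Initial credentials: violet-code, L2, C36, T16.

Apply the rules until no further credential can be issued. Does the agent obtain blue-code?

Yes

Holding L2 and C36 grants C29 (A1).
Holding C29 and violet-code grants T35 (A7).
Holding C29, C36, and T35 grants blue-code (A5).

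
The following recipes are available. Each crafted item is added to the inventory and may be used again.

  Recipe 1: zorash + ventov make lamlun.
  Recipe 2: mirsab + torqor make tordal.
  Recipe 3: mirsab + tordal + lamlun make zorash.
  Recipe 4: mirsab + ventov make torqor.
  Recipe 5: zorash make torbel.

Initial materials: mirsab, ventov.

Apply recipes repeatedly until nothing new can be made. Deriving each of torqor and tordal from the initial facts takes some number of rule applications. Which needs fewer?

torqor: Using Recipe 4, mirsab and ventov make torqor. [1 rule application]
tordal: mirsab + ventov → torqor (Recipe 4). mirsab + torqor → tordal (Recipe 2). [2 rule applications]
torqor needs fewer.

torqor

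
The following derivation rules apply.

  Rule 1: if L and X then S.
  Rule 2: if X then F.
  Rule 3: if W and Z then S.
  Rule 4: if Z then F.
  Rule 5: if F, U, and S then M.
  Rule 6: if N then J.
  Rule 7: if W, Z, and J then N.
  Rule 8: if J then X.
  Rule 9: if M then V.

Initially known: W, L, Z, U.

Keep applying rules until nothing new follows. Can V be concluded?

From Z, Rule 4 gives F.
From W and Z, Rule 3 gives S.
F, U, and S hold, so M follows (Rule 5).
M holds, so V follows (Rule 9).

Yes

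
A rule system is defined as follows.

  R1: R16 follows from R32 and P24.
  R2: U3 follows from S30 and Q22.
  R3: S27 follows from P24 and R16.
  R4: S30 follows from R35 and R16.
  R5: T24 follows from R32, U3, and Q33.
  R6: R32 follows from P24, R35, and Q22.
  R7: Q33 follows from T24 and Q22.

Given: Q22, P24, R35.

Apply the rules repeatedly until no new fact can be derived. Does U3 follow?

P24, R35, and Q22 hold, so R32 follows (R6).
R32 and P24 hold, so R16 follows (R1).
R35 and R16 hold, so S30 follows (R4).
From S30 and Q22, R2 gives U3.

Yes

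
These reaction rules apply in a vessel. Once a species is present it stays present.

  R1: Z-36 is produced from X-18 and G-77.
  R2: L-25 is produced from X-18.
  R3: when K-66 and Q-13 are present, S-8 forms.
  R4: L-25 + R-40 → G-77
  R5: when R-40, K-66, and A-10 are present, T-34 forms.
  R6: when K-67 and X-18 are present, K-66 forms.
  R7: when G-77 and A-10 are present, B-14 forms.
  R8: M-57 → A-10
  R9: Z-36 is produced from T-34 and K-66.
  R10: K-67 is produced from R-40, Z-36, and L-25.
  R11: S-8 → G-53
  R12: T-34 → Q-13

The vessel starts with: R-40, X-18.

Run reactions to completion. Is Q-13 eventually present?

Q-13 would need T-34 (R12), but T-34 never forms.

No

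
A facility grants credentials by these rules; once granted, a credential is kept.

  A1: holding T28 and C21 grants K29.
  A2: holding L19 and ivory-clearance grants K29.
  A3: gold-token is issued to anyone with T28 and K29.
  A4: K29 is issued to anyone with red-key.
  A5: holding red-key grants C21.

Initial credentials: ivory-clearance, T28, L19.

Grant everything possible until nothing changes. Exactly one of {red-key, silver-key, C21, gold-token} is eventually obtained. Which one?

gold-token

Holding L19 and ivory-clearance grants K29 (A2).
Holding T28 and K29 grants gold-token (A3).
C21 would need red-key (A5), but red-key is never granted. No rule produces silver-key, and it is not given. No rule produces red-key, and it is not given.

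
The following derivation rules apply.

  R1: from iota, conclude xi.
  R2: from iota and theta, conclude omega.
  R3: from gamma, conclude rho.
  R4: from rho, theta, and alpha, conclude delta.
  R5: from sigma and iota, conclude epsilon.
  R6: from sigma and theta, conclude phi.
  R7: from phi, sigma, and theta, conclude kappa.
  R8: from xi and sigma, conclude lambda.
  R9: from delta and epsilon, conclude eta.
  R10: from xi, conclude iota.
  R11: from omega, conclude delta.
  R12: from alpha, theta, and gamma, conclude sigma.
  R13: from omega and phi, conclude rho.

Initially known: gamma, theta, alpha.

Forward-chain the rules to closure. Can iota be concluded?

No

iota would need xi (R10), but xi is never established.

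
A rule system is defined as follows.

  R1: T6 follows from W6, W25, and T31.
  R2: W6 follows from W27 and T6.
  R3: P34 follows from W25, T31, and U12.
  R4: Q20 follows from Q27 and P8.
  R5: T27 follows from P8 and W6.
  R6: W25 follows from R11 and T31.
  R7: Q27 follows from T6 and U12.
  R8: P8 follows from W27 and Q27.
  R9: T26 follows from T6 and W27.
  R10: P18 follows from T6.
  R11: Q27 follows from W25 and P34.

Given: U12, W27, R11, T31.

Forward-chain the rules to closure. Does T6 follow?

T6 would need W6, W25, and T31 (R1), but W6 is never established.

No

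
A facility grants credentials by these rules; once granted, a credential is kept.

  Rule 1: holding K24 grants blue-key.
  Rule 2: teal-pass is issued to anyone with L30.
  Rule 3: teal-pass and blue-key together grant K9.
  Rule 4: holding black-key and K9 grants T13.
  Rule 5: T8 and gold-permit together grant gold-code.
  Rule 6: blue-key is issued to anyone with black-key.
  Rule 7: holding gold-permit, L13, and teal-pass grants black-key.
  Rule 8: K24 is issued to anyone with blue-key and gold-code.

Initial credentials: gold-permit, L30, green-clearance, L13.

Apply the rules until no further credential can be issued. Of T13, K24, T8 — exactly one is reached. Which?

T13

Holding L30 grants teal-pass (Rule 2).
Holding gold-permit, L13, and teal-pass grants black-key (Rule 7).
Holding black-key grants blue-key (Rule 6).
Holding teal-pass and blue-key grants K9 (Rule 3).
Holding black-key and K9 grants T13 (Rule 4).
K24 would need blue-key and gold-code (Rule 8), but gold-code is never granted. No rule produces T8, and it is not given.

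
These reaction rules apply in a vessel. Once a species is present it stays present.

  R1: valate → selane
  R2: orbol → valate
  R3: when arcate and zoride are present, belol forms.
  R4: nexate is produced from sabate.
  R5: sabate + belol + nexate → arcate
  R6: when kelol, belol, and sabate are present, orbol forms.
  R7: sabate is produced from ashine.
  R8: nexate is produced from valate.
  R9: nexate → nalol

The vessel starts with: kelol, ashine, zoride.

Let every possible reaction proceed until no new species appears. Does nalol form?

ashine present → sabate forms (R7).
sabate present → nexate forms (R4).
nexate present → nalol forms (R9).

Yes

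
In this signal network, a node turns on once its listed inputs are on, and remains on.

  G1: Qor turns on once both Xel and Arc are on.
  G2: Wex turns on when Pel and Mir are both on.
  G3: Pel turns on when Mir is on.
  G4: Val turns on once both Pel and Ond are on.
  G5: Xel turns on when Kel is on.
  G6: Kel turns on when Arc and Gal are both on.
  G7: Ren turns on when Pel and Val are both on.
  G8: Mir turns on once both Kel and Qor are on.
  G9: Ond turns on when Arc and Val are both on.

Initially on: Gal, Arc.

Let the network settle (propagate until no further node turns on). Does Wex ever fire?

Yes

G6: Arc and Gal on → Kel on.
Kel is on, so Xel turns on (G5).
Xel and Arc are on, so Qor turns on (G1).
Kel and Qor are on, so Mir turns on (G8).
G3: Mir on → Pel on.
Pel and Mir are on, so Wex turns on (G2).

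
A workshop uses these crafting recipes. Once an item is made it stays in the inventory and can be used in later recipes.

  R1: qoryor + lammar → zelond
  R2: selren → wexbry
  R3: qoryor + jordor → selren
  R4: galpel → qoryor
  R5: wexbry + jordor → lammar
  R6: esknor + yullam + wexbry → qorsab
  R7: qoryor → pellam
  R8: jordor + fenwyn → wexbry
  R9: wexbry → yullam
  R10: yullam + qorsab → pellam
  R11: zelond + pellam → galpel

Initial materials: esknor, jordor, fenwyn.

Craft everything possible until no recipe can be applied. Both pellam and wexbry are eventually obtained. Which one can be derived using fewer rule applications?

wexbry

wexbry: jordor + fenwyn → wexbry (R8). [1 rule application]
pellam: jordor + fenwyn → wexbry (R8). wexbry → yullam (R9). esknor + yullam + wexbry → qorsab (R6). yullam + qorsab → pellam (R10). [4 rule applications]
wexbry needs fewer.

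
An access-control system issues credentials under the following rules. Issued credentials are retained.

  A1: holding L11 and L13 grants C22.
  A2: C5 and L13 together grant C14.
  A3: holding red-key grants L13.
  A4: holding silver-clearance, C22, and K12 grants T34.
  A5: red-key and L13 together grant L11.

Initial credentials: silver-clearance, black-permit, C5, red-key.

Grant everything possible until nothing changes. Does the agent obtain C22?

Yes

Holding red-key grants L13 (A3).
Holding red-key and L13 grants L11 (A5).
Holding L11 and L13 grants C22 (A1).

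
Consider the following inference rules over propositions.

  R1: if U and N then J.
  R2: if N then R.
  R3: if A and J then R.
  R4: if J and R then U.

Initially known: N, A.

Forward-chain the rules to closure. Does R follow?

Yes

From N, R2 gives R.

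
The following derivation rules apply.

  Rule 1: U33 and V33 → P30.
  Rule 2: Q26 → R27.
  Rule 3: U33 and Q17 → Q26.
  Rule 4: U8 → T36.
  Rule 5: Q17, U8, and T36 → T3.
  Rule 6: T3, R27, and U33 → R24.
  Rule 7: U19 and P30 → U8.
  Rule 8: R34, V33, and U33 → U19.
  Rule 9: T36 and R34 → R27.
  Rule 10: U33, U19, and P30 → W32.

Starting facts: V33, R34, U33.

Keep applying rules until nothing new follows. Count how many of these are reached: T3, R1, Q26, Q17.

T3 would need Q17, U8, and T36 (Rule 5), but Q17 is never established.
No rule produces R1, and it is not given.
Q26 would need U33 and Q17 (Rule 3), but Q17 is never established.
No rule produces Q17, and it is not given.
None of the 4 are reached.

0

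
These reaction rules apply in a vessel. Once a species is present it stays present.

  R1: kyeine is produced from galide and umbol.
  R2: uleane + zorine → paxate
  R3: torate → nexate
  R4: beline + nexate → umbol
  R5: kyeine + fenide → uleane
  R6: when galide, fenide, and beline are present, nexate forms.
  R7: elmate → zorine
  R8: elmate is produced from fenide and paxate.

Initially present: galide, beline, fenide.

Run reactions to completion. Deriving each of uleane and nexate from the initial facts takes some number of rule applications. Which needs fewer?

nexate: galide, fenide, and beline present → nexate forms (R6). [1 rule application]
uleane: galide, fenide, and beline present → nexate forms (R6). beline and nexate present → umbol forms (R4). galide and umbol present → kyeine forms (R1). kyeine and fenide present → uleane forms (R5). [4 rule applications]
nexate needs fewer.

nexate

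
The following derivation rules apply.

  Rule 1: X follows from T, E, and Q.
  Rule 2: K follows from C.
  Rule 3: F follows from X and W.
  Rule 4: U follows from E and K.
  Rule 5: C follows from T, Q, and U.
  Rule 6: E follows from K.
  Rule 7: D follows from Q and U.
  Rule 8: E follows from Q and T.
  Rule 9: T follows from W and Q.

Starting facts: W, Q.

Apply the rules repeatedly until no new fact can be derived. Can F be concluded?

Yes

W and Q hold, so T follows (Rule 9).
From Q and T, Rule 8 gives E.
T, E, and Q hold, so X follows (Rule 1).
X and W hold, so F follows (Rule 3).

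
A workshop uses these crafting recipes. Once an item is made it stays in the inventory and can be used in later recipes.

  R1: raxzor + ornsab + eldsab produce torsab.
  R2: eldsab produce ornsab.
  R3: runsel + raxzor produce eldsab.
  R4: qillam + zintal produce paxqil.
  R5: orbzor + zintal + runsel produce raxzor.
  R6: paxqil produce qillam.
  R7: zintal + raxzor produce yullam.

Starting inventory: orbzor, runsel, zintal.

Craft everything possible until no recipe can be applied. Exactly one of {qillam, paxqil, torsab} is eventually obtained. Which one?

orbzor + zintal + runsel → raxzor (R5).
runsel + raxzor → eldsab (R3).
Using R2, eldsab makes ornsab.
raxzor + ornsab + eldsab → torsab (R1).
paxqil would need qillam and zintal (R4), but qillam is never obtained. qillam would need paxqil (R6), but paxqil is never obtained.

torsab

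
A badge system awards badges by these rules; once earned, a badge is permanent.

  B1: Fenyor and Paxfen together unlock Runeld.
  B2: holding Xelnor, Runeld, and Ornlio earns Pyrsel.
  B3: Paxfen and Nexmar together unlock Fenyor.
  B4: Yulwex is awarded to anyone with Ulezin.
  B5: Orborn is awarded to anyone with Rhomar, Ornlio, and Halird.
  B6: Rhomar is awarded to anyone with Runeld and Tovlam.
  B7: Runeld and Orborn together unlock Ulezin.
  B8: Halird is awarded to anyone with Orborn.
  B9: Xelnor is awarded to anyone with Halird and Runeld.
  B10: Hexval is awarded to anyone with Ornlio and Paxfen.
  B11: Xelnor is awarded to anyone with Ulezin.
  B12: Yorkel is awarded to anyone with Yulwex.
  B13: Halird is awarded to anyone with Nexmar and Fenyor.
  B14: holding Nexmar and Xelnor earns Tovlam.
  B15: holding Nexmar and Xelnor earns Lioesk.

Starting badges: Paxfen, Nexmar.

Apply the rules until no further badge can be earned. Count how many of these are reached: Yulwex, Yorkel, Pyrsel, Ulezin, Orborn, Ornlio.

Yulwex would need Ulezin (B4), but Ulezin is never earned.
Yorkel would need Yulwex (B12), but Yulwex is never earned.
Pyrsel would need Xelnor, Runeld, and Ornlio (B2), but Ornlio is never earned.
Ulezin would need Runeld and Orborn (B7), but Orborn is never earned.
Orborn would need Rhomar, Ornlio, and Halird (B5), but Ornlio is never earned.
No rule produces Ornlio, and it is not given.
None of the 6 are reached.

0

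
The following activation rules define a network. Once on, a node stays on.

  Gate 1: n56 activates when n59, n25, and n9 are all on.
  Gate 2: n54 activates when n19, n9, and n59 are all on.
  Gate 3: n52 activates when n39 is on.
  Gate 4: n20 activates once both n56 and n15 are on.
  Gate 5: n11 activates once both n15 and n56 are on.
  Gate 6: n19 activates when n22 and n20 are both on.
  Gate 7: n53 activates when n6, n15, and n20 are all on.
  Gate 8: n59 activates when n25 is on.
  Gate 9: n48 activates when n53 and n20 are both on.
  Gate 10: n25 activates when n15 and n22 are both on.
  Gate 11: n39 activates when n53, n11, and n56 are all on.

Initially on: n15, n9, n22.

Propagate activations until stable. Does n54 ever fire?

n15 and n22 are on, so n25 activates (Gate 10).
n25 is on, so n59 activates (Gate 8).
n59, n25, and n9 are on, so n56 activates (Gate 1).
Gate 4: n56 and n15 on → n20 on.
n22 and n20 are on, so n19 activates (Gate 6).
n19, n9, and n59 are on, so n54 activates (Gate 2).

Yes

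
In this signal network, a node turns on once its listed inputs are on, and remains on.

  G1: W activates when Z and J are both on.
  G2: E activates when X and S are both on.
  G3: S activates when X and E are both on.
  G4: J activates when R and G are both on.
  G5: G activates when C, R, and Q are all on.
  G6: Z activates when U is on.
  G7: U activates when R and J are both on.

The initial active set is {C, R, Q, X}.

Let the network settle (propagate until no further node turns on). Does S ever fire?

S would need X and E (G3), but E never turns on.

No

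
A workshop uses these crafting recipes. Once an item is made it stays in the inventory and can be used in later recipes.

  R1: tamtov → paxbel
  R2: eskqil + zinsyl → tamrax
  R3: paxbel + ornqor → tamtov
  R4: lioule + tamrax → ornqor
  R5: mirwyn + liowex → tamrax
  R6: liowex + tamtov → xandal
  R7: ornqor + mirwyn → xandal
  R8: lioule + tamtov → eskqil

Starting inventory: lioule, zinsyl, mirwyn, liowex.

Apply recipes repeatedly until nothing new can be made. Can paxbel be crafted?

No

paxbel would need tamtov (R1), but tamtov is never obtained.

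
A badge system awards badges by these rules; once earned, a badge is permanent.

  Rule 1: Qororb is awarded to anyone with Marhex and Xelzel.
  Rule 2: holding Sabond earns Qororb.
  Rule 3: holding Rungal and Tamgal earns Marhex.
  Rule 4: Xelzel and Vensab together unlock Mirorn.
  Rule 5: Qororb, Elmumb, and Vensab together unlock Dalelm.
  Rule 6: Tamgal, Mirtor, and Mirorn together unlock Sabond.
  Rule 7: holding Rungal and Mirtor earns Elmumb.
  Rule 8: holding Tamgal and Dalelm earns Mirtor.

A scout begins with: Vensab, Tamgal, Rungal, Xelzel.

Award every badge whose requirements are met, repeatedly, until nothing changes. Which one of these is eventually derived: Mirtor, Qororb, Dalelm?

Qororb

With Rungal and Tamgal, Marhex is earned (Rule 3).
With Marhex and Xelzel, Qororb is earned (Rule 1).
Mirtor would need Tamgal and Dalelm (Rule 8), but Dalelm is never earned. Dalelm would need Qororb, Elmumb, and Vensab (Rule 5), but Elmumb is never earned.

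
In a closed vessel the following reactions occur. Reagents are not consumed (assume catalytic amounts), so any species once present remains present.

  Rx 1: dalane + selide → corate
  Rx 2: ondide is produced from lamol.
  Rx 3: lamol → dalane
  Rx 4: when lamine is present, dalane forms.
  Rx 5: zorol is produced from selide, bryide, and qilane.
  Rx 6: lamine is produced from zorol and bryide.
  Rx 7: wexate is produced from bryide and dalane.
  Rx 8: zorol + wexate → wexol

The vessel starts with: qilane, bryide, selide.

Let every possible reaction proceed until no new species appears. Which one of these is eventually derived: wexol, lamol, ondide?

wexol

selide, bryide, and qilane present → zorol forms (Rx 5).
zorol and bryide present → lamine forms (Rx 6).
lamine present → dalane forms (Rx 4).
bryide and dalane present → wexate forms (Rx 7).
zorol and wexate present → wexol forms (Rx 8).
ondide would need lamol (Rx 2), but lamol never forms. No rule produces lamol, and it is not given.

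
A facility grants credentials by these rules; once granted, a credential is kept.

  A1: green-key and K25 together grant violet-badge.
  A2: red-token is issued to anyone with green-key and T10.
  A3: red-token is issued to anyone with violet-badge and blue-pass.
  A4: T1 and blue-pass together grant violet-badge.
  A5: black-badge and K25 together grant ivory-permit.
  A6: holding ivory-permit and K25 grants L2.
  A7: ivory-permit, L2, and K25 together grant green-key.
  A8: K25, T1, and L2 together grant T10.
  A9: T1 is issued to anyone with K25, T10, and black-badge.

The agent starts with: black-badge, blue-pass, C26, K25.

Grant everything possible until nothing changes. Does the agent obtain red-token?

Yes

Holding black-badge and K25 grants ivory-permit (A5).
Holding ivory-permit and K25 grants L2 (A6).
Holding ivory-permit, L2, and K25 grants green-key (A7).
Holding green-key and K25 grants violet-badge (A1).
Holding violet-badge and blue-pass grants red-token (A3).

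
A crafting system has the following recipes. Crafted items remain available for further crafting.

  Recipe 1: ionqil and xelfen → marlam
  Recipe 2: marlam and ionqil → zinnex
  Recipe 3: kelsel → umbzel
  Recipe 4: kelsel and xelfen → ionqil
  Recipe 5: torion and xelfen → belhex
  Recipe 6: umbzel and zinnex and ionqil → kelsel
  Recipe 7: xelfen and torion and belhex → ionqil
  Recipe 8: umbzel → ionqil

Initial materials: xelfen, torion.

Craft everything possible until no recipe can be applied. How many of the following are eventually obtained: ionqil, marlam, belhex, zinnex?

Using Recipe 5, torion and xelfen make belhex.
xelfen and torion and belhex → ionqil (Recipe 7).
ionqil and xelfen → marlam (Recipe 1).
marlam and ionqil → zinnex (Recipe 2).
ionqil: reached.
marlam: reached.
belhex: reached.
zinnex: reached.
All 4 are reached.

4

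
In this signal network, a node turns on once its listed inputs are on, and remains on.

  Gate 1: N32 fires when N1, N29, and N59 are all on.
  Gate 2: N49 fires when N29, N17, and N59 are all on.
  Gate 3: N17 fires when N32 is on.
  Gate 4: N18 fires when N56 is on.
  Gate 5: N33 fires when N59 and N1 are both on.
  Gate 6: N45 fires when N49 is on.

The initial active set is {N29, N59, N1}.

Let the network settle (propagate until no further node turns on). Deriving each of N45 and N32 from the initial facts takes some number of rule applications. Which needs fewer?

N32

N32: Gate 1: N1, N29, and N59 on → N32 on. [1 rule application]
N45: N1, N29, and N59 are on, so N32 fires (Gate 1). Gate 3: N32 on → N17 on. Gate 2: N29, N17, and N59 on → N49 on. Gate 6: N49 on → N45 on. [4 rule applications]
N32 needs fewer.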